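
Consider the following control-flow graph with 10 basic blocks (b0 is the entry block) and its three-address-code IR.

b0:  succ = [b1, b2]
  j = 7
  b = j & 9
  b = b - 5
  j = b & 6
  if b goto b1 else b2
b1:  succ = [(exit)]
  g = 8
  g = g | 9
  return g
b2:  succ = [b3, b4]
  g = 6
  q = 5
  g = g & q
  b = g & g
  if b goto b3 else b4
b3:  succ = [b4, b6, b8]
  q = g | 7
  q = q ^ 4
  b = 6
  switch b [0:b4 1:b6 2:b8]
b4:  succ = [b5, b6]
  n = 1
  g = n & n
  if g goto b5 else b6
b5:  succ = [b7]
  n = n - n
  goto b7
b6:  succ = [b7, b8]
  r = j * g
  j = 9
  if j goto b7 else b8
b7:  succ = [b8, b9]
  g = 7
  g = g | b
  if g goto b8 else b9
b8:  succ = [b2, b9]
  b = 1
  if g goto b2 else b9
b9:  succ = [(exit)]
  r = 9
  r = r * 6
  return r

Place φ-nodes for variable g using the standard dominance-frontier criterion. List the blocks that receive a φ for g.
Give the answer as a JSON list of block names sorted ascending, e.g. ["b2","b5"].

idom tree: b1←b0 b2←b0 b3←b2 b4←b2 b5←b4 b6←b2 b7←b2 b8←b2 b9←b2
Join-block Dom:
  b2: preds {b0,b8}: {b0} ∩ {b0,b2,b8} = {b0}; idom=b0
  b4: preds {b2,b3}: {b0,b2} ∩ {b0,b2,b3} = {b0,b2}; idom=b2
  b6: preds {b3,b4}: {b0,b2,b3} ∩ {b0,b2,b4} = {b0,b2}; idom=b2
  b7: preds {b5,b6}: {b0,b2,b4,b5} ∩ {b0,b2,b6} = {b0,b2}; idom=b2
  b8: preds {b3,b6,b7}: {b0,b2,b3} ∩ {b0,b2,b6} ∩ {b0,b2,b7} = {b0,b2}; idom=b2
  b9: preds {b7,b8}: {b0,b2,b7} ∩ {b0,b2,b8} = {b0,b2}; idom=b2

Frontier:
  join b2 pred b0: · stop@b0
  join b2 pred b8: b8→b2 stop@b0
  join b4 pred b2: · stop@b2
  join b4 pred b3: b3 stop@b2
  join b6 pred b3: b3 stop@b2
  join b6 pred b4: b4 stop@b2
  join b7 pred b5: b5→b4 stop@b2
  join b7 pred b6: b6 stop@b2
  join b8 pred b3: b3 stop@b2
  join b8 pred b6: b6 stop@b2
  join b8 pred b7: b7 stop@b2
  join b9 pred b7: b7 stop@b2
  join b9 pred b8: b8 stop@b2
  b0 → ∅
  b1 → ∅
  b2 → {b2}
  b3 → {b4,b6,b8}
  b4 → {b6,b7}
  b5 → {b7}
  b6 → {b7,b8}
  b7 → {b8,b9}
  b8 → {b2,b9}
  b9 → ∅

φ for g: defs {b1,b2,b4,b7}
  DF⁺ = {b2,b6,b7,b8,b9}

Answer: ["b2", "b6", "b7", "b8", "b9"]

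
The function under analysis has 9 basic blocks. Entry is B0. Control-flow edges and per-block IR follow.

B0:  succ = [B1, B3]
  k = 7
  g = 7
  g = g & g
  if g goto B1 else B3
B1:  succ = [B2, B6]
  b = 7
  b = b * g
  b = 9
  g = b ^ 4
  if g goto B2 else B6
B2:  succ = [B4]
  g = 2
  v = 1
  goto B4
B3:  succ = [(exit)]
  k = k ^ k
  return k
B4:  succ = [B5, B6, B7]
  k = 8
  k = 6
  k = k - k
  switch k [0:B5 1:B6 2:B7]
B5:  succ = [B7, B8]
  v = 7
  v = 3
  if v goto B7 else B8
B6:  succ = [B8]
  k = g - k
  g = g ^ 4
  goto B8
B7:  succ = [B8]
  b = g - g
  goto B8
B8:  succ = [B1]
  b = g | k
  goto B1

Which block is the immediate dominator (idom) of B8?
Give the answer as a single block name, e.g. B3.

idom tree: B1←B0 B2←B1 B3←B0 B4←B2 B5←B4 B6←B1 B7←B4 B8←B1
Join-block Dom:
  B1: preds {B0,B8}: {B0} ∩ {B0,B1,B8} = {B0}; idom=B0
  B6: preds {B1,B4}: {B0,B1} ∩ {B0,B1,B2,B4} = {B0,B1}; idom=B1
  B7: preds {B4,B5}: {B0,B1,B2,B4} ∩ {B0,B1,B2,B4,B5} = {B0,B1,B2,B4}; idom=B4
  B8: preds {B5,B6,B7}: {B0,B1,B2,B4,B5} ∩ {B0,B1,B6} ∩ {B0,B1,B2,B4,B7} = {B0,B1}; idom=B1

idom(B8) = B1

Answer: B1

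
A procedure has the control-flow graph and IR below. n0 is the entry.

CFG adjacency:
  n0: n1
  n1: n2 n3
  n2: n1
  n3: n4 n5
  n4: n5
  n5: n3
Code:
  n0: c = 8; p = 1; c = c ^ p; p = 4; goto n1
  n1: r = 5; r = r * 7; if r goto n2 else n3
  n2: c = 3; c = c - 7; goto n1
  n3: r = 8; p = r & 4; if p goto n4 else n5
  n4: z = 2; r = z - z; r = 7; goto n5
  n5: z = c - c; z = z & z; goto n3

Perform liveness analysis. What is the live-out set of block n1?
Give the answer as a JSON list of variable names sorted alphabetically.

Answer: ["c"]

Analysis:
Block summaries:
  n0: {c,p} / ∅
  n1: {r} / ∅
  n2: {c} / ∅
  n3: {p,r} / ∅
  n4: {r,z} / ∅
  n5: {z} / {c}

Live sets:
  live n0: ∅→{c}
  live n1: {c}→{c}
  live n2: ∅→{c}
  live n3: {c}→{c}
  live n4: {c}→{c}
  live n5: {c}→{c}

live-out(n1) = ["c"]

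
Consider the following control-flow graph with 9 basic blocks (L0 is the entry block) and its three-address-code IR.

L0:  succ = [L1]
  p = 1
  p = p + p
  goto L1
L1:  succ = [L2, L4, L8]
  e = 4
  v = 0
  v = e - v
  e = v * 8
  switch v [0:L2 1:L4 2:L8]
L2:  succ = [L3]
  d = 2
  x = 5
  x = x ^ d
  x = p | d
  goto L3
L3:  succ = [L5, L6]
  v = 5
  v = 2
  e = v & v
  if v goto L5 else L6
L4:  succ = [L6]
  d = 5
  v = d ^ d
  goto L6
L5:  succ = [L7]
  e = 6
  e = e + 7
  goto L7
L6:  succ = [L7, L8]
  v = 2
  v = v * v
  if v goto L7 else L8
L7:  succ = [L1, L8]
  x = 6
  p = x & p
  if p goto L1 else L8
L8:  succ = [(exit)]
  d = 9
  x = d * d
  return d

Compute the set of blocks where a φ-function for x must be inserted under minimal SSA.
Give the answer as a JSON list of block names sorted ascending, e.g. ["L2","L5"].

Answer: ["L1", "L6", "L7", "L8"]

Derivation:
idom tree: L1←L0 L2←L1 L3←L2 L4←L1 L5←L3 L6←L1 L7←L1 L8←L1
Dom∩ at merges:
  L1: preds {L0,L7}: {L0} ∩ {L0,L1,L7} = {L0}; idom=L0
  L6: preds {L3,L4}: {L0,L1,L2,L3} ∩ {L0,L1,L4} = {L0,L1}; idom=L1
  L7: preds {L5,L6}: {L0,L1,L2,L3,L5} ∩ {L0,L1,L6} = {L0,L1}; idom=L1
  L8: preds {L1,L6,L7}: {L0,L1} ∩ {L0,L1,L6} ∩ {L0,L1,L7} = {L0,L1}; idom=L1

DF walk-up:
  join L1 pred L0: · stop@L0
  join L1 pred L7: L7→L1 stop@L0
  join L6 pred L3: L3→L2 stop@L1
  join L6 pred L4: L4 stop@L1
  join L7 pred L5: L5→L3→L2 stop@L1
  join L7 pred L6: L6 stop@L1
  join L8 pred L1: · stop@L1
  join L8 pred L6: L6 stop@L1
  join L8 pred L7: L7 stop@L1
  L0: DF=∅
  L1: DF={L1}
  L2: DF={L6,L7}
  L3: DF={L6,L7}
  L4: DF={L6}
  L5: DF={L7}
  L6: DF={L7,L8}
  L7: DF={L1,L8}
  L8: DF=∅

φ for x: defs {L2,L7,L8}
  DF⁺ = {L1,L6,L7,L8}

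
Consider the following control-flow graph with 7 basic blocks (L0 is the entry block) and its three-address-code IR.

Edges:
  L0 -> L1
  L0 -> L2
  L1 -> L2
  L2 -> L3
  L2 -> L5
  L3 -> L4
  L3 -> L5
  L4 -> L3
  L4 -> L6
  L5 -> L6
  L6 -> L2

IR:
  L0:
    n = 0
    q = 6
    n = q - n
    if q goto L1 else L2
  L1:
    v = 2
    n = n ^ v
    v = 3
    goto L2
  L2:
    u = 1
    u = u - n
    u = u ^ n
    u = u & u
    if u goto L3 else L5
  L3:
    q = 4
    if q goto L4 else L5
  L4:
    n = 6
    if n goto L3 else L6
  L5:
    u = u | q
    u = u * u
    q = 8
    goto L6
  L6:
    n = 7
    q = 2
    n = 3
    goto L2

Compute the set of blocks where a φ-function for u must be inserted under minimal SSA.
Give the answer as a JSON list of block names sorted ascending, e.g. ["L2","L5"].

Answer: ["L2", "L6"]

Derivation:
idom tree: L1←L0 L2←L0 L3←L2 L4←L3 L5←L2 L6←L2
Dom at joins:
  L2: preds {L0,L1,L6}: {L0} ∩ {L0,L1} ∩ {L0,L2,L6} = {L0}; idom=L0
  L3: preds {L2,L4}: {L0,L2} ∩ {L0,L2,L3,L4} = {L0,L2}; idom=L2
  L5: preds {L2,L3}: {L0,L2} ∩ {L0,L2,L3} = {L0,L2}; idom=L2
  L6: preds {L4,L5}: {L0,L2,L3,L4} ∩ {L0,L2,L5} = {L0,L2}; idom=L2

DF derivation:
  join L2 pred L0: · stop@L0
  join L2 pred L1: L1 stop@L0
  join L2 pred L6: L6→L2 stop@L0
  join L3 pred L2: · stop@L2
  join L3 pred L4: L4→L3 stop@L2
  join L5 pred L2: · stop@L2
  join L5 pred L3: L3 stop@L2
  join L6 pred L4: L4→L3 stop@L2
  join L6 pred L5: L5 stop@L2
  L0: DF=∅
  L1: DF={L2}
  L2: DF={L2}
  L3: DF={L3,L5,L6}
  L4: DF={L3,L6}
  L5: DF={L6}
  L6: DF={L2}

φ for u: defs {L2,L5}
  DF⁺ = {L2,L6}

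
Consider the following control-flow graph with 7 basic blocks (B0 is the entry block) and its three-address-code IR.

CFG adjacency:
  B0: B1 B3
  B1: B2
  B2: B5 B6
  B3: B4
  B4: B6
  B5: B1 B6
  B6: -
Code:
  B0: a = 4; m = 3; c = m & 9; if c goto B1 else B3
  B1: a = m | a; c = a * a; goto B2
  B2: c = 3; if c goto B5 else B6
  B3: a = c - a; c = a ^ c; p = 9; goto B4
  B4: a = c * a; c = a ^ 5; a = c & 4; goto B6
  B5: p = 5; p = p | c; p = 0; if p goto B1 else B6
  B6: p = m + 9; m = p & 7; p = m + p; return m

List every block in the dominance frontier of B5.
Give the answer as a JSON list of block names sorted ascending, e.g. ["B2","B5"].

Answer: ["B1", "B6"]

Analysis:
idom tree: B1←B0 B2←B1 B3←B0 B4←B3 B5←B2 B6←B0
Dom∩ at merges:
  B1: preds {B0,B5}: {B0} ∩ {B0,B1,B2,B5} = {B0}; idom=B0
  B6: preds {B2,B4,B5}: {B0,B1,B2} ∩ {B0,B3,B4} ∩ {B0,B1,B2,B5} = {B0}; idom=B0

DF walk-up:
  B1←B0: walk · to B0
  B1←B5: walk B5→B2→B1 to B0
  B6←B2: walk B2→B1 to B0
  B6←B4: walk B4→B3 to B0
  B6←B5: walk B5→B2→B1 to B0
  DF(B0)=∅
  DF(B1)={B1,B6}
  DF(B2)={B1,B6}
  DF(B3)={B6}
  DF(B4)={B6}
  DF(B5)={B1,B6}
  DF(B6)=∅

DF(B5) = ["B1", "B6"]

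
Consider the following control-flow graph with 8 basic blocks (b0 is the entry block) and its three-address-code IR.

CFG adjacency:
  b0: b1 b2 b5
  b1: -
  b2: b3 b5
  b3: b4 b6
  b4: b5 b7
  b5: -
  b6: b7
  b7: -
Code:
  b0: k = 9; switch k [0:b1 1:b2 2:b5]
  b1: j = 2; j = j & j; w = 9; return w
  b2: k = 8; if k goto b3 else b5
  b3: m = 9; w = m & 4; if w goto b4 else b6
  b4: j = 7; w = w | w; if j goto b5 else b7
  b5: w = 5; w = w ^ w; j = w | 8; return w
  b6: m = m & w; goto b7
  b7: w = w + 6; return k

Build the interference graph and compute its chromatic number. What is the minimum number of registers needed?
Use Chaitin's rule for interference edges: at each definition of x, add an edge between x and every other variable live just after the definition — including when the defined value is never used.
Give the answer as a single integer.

Per-block:
  b0: {k} / ∅
  b1: {j,w} / ∅
  b2: {k} / ∅
  b3: {m,w} / ∅
  b4: {j,w} / {w}
  b5: {j,w} / ∅
  b6: {m} / {m,w}
  b7: {w} / {k,w}

Live sets:
  live b0: ∅→∅
  live b1: ∅→∅
  live b2: ∅→{k}
  live b3: {k}→{k,m,w}
  live b4: {k,w}→{k,w}
  live b5: ∅→∅
  live b6: {k,m,w}→{k,w}
  live b7: {k,w}→∅

Interfere edges:
  j — {k,w}
  k — {j,m,w}
  m — {k,w}
  w — {j,k,m}

Chromatic number:
  clique {j,k,w} ⇒ need ≥ 3
  assign j→c2 k→c0 m→c2 w→c1 — no edge inside a register ⇒ χ ≤ 3
  χ = 3

Answer: 3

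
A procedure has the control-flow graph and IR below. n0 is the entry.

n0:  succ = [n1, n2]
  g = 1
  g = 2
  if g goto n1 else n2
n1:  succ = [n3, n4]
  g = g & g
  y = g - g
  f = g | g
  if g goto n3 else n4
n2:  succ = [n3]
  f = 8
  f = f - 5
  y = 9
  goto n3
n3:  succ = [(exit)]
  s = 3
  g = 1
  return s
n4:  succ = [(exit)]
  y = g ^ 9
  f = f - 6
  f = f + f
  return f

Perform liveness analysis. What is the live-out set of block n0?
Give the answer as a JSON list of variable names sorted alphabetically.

Per-block:
  n0: {g} / ∅
  n1: {f,g,y} / {g}
  n2: {f,y} / ∅
  n3: {g,s} / ∅
  n4: {f,y} / {f,g}

Backward fixpoint:
  live n0: ∅→{g}
  live n1: {g}→{f,g}
  live n2: ∅→∅
  live n3: ∅→∅
  live n4: {f,g}→∅

live-out(n0) = ["g"]

Answer: ["g"]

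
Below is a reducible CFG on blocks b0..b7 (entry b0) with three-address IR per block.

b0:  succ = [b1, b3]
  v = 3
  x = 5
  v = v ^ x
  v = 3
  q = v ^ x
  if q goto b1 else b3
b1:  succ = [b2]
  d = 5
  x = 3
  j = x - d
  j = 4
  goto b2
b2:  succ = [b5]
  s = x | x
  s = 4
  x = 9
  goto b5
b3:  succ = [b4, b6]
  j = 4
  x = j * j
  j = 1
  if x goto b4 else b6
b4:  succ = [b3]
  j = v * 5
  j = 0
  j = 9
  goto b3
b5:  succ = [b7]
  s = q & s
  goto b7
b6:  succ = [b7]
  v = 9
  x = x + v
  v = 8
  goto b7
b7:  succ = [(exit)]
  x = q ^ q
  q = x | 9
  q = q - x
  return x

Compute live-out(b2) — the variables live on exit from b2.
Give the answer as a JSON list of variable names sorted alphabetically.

Answer: ["q", "s"]

Analysis:
def/use:
  b0: {q,v,x} / ∅
  b1: {d,j,x} / ∅
  b2: {s,x} / {x}
  b3: {j,x} / ∅
  b4: {j} / {v}
  b5: {s} / {q,s}
  b6: {v,x} / {x}
  b7: {q,x} / {q}

Live sets:
  b0 li=∅ lo={q,v}
  b1 li={q} lo={q,x}
  b2 li={q,x} lo={q,s}
  b3 li={q,v} lo={q,v,x}
  b4 li={q,v} lo={q,v}
  b5 li={q,s} lo={q}
  b6 li={q,x} lo={q}
  b7 li={q} lo=∅

live-out(b2) = ["q", "s"]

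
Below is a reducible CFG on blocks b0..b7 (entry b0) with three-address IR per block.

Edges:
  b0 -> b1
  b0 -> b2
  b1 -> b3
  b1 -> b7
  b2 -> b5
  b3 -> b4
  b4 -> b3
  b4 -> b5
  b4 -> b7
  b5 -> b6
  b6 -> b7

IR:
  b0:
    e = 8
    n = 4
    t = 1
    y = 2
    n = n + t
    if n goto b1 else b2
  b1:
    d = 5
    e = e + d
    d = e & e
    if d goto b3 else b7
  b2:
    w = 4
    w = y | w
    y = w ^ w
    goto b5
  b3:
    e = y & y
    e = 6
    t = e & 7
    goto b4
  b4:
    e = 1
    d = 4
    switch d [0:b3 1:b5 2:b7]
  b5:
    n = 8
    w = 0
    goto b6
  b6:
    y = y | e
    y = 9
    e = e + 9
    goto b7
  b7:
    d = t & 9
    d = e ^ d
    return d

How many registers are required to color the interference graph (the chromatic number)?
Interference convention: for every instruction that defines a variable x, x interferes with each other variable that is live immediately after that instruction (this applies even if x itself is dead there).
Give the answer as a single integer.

def/use:
  b0: def={e,n,t,y} ue=∅
  b1: def={d,e} ue={e}
  b2: def={w,y} ue={y}
  b3: def={e,t} ue={y}
  b4: def={d,e} ue=∅
  b5: def={n,w} ue=∅
  b6: def={e,y} ue={e,y}
  b7: def={d} ue={e,t}

Backward fixpoint:
  b0: in=∅ out={e,t,y}
  b1: in={e,t,y} out={e,t,y}
  b2: in={e,t,y} out={e,t,y}
  b3: in={y} out={t,y}
  b4: in={t,y} out={e,t,y}
  b5: in={e,t,y} out={e,t,y}
  b6: in={e,t,y} out={e,t}
  b7: in={e,t} out=∅

Conflict graph:
  d — {e,t,y}
  e — {d,n,t,w,y}
  n — {e,t,y}
  t — {d,e,n,w,y}
  w — {e,t,y}
  y — {d,e,n,t,w}

Chromatic number:
  lower bound: {d,e,t,y} mutually conflict ⇒ χ ≥ 4
  4-colouring: r0={e}  r1={t}  r2={y}  r3={d,n,w}
  χ = 4

Answer: 4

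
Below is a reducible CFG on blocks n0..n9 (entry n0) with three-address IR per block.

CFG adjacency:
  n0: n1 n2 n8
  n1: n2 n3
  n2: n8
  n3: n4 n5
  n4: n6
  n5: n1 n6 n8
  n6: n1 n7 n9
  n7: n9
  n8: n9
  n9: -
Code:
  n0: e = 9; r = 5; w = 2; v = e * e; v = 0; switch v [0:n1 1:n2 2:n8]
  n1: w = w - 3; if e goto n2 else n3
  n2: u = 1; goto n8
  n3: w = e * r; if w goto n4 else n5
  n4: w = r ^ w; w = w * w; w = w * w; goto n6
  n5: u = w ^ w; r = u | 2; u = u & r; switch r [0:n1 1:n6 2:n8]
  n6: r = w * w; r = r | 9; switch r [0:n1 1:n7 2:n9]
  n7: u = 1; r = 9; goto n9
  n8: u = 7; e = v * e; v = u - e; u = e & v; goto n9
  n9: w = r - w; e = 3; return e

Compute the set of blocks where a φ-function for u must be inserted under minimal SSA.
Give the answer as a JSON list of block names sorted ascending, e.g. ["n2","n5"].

Answer: ["n1", "n2", "n6", "n8", "n9"]

Analysis:
idom tree: n1←n0 n2←n0 n3←n1 n4←n3 n5←n3 n6←n3 n7←n6 n8←n0 n9←n0
Dom at joins:
  n1: preds {n0,n5,n6}: {n0} ∩ {n0,n1,n3,n5} ∩ {n0,n1,n3,n6} = {n0}; idom=n0
  n2: preds {n0,n1}: {n0} ∩ {n0,n1} = {n0}; idom=n0
  n6: preds {n4,n5}: {n0,n1,n3,n4} ∩ {n0,n1,n3,n5} = {n0,n1,n3}; idom=n3
  n8: preds {n0,n2,n5}: {n0} ∩ {n0,n2} ∩ {n0,n1,n3,n5} = {n0}; idom=n0
  n9: preds {n6,n7,n8}: {n0,n1,n3,n6} ∩ {n0,n1,n3,n6,n7} ∩ {n0,n8} = {n0}; idom=n0

Frontier:
  join n1 pred n0: · stop@n0
  join n1 pred n5: n5→n3→n1 stop@n0
  join n1 pred n6: n6→n3→n1 stop@n0
  join n2 pred n0: · stop@n0
  join n2 pred n1: n1 stop@n0
  join n6 pred n4: n4 stop@n3
  join n6 pred n5: n5 stop@n3
  join n8 pred n0: · stop@n0
  join n8 pred n2: n2 stop@n0
  join n8 pred n5: n5→n3→n1 stop@n0
  join n9 pred n6: n6→n3→n1 stop@n0
  join n9 pred n7: n7→n6→n3→n1 stop@n0
  join n9 pred n8: n8 stop@n0
  DF(n0)=∅
  DF(n1)={n1,n2,n8,n9}
  DF(n2)={n8}
  DF(n3)={n1,n8,n9}
  DF(n4)={n6}
  DF(n5)={n1,n6,n8}
  DF(n6)={n1,n9}
  DF(n7)={n9}
  DF(n8)={n9}
  DF(n9)=∅

φ for u: defs {n2,n5,n7,n8}
  DF⁺ = {n1,n2,n6,n8,n9}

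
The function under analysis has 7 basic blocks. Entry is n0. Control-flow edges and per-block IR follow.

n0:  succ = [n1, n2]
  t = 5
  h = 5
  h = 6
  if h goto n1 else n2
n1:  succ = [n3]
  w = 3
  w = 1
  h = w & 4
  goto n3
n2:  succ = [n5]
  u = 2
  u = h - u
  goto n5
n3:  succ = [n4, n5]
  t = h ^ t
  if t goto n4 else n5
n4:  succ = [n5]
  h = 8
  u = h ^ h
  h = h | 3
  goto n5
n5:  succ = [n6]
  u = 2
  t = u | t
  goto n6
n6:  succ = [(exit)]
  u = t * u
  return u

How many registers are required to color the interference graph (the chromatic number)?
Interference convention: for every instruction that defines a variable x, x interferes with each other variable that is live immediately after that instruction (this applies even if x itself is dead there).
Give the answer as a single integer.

Block summaries:
  n0 def {h,t} use ∅
  n1 def {h,w} use ∅
  n2 def {u} use {h}
  n3 def {t} use {h,t}
  n4 def {h,u} use ∅
  n5 def {t,u} use {t}
  n6 def {u} use {t,u}

Liveness:
  n0 li=∅ lo={h,t}
  n1 li={t} lo={h,t}
  n2 li={h,t} lo={t}
  n3 li={h,t} lo={t}
  n4 li={t} lo={t}
  n5 li={t} lo={t,u}
  n6 li={t,u} lo=∅

Conflict graph:
  h: {t,u}
  t: {h,u,w}
  u: {h,t}
  w: {t}

Colouring:
  {h,t,u} pairwise interfere (3-clique) ⇒ χ ≥ 3
  3-colouring: r0={t}  r1={h,w}  r2={u}
  χ = 3

Answer: 3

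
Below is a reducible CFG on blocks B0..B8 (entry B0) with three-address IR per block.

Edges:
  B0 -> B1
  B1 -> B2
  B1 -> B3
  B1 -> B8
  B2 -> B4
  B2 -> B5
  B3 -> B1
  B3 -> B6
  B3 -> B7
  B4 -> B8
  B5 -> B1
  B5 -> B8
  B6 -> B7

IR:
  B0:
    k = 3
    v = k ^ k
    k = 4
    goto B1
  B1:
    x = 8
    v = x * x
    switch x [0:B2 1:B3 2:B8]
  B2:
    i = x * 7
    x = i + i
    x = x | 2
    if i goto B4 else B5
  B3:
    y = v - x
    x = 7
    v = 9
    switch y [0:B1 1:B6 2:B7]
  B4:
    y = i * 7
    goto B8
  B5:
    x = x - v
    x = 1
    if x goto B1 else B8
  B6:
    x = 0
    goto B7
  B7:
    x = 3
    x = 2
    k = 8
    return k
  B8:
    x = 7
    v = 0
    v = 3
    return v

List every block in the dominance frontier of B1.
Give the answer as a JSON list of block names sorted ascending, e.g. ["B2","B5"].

Answer: ["B1"]

Derivation:
idom tree: B1←B0 B2←B1 B3←B1 B4←B2 B5←B2 B6←B3 B7←B3 B8←B1
Join-block Dom:
  B1: preds {B0,B3,B5}: {B0} ∩ {B0,B1,B3} ∩ {B0,B1,B2,B5} = {B0}; idom=B0
  B7: preds {B3,B6}: {B0,B1,B3} ∩ {B0,B1,B3,B6} = {B0,B1,B3}; idom=B3
  B8: preds {B1,B4,B5}: {B0,B1} ∩ {B0,B1,B2,B4} ∩ {B0,B1,B2,B5} = {B0,B1}; idom=B1

Frontier:
  B1←B0: walk · to B0
  B1←B3: walk B3→B1 to B0
  B1←B5: walk B5→B2→B1 to B0
  B7←B3: walk · to B3
  B7←B6: walk B6 to B3
  B8←B1: walk · to B1
  B8←B4: walk B4→B2 to B1
  B8←B5: walk B5→B2 to B1
  B0: DF=∅
  B1: DF={B1}
  B2: DF={B1,B8}
  B3: DF={B1}
  B4: DF={B8}
  B5: DF={B1,B8}
  B6: DF={B7}
  B7: DF=∅
  B8: DF=∅

DF(B1) = ["B1"]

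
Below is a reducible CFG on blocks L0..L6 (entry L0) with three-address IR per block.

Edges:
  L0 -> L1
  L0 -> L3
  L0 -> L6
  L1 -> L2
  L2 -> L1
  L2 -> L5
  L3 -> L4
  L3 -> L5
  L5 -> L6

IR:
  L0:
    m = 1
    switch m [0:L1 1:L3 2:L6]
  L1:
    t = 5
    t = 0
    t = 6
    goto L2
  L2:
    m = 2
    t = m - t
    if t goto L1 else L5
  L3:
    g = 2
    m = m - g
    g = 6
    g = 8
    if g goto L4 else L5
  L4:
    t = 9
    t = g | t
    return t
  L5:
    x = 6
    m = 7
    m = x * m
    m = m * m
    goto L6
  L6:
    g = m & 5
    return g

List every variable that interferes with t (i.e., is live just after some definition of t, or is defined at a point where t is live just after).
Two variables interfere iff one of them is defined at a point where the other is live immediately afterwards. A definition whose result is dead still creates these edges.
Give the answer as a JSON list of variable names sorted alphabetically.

Per-block:
  L0: def={m} ue=∅
  L1: def={t} ue=∅
  L2: def={m,t} ue={t}
  L3: def={g,m} ue={m}
  L4: def={t} ue={g}
  L5: def={m,x} ue=∅
  L6: def={g} ue={m}

Liveness:
  L0: in=∅ out={m}
  L1: in=∅ out={t}
  L2: in={t} out=∅
  L3: in={m} out={g}
  L4: in={g} out=∅
  L5: in=∅ out={m}
  L6: in={m} out=∅

Conflict graph:
  g — {m,t}
  m — {g,t,x}
  t — {g,m}
  x — {m}

N(t) = ["g", "m"]

Answer: ["g", "m"]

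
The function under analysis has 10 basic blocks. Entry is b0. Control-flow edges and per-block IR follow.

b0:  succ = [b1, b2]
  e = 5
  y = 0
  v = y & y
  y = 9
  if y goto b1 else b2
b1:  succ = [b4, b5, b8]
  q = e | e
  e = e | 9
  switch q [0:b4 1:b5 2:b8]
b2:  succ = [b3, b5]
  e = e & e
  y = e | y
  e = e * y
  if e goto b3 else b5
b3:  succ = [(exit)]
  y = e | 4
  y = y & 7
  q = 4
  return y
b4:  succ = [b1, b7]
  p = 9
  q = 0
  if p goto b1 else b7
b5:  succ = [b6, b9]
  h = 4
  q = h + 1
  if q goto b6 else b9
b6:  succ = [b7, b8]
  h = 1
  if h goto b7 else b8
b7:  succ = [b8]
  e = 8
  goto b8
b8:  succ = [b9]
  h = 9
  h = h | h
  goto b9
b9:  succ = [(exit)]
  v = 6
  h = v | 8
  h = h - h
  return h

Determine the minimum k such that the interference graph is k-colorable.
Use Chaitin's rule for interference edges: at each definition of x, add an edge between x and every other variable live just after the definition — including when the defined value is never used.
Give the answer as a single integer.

def/use:
  b0: {e,v,y} / ∅
  b1: {e,q} / {e}
  b2: {e,y} / {e,y}
  b3: {q,y} / {e}
  b4: {p,q} / ∅
  b5: {h,q} / ∅
  b6: {h} / ∅
  b7: {e} / ∅
  b8: {h} / ∅
  b9: {h,v} / ∅

Backward fixpoint:
  live b0: ∅→{e,y}
  live b1: {e}→{e}
  live b2: {e,y}→{e}
  live b3: {e}→∅
  live b4: {e}→{e}
  live b5: ∅→∅
  live b6: ∅→∅
  live b7: ∅→∅
  live b8: ∅→∅
  live b9: ∅→∅

Interfere edges:
  e — {p,q,v,y}
  h — ∅
  p — {e,q}
  q — {e,p,y}
  v — {e}
  y — {e,q}

Chromatic number:
  lower bound: {e,p,q} mutually conflict ⇒ χ ≥ 3
  3-colouring: c0={e,h}  c1={q,v}  c2={p,y}
  χ = 3

Answer: 3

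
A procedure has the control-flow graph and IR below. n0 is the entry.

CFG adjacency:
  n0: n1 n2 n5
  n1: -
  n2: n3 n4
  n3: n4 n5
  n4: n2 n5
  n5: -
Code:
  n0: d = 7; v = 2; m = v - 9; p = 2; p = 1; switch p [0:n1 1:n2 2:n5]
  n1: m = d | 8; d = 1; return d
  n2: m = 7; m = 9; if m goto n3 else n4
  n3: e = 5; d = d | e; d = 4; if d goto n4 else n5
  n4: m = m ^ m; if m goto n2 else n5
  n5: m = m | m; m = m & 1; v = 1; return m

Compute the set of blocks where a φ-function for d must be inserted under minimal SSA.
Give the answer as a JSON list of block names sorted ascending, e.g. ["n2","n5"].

idom tree: n1←n0 n2←n0 n3←n2 n4←n2 n5←n0
Dom at joins:
  n2: preds {n0,n4}: {n0} ∩ {n0,n2,n4} = {n0}; idom=n0
  n4: preds {n2,n3}: {n0,n2} ∩ {n0,n2,n3} = {n0,n2}; idom=n2
  n5: preds {n0,n3,n4}: {n0} ∩ {n0,n2,n3} ∩ {n0,n2,n4} = {n0}; idom=n0

DF walk-up:
  n2←n0: walk · to n0
  n2←n4: walk n4→n2 to n0
  n4←n2: walk · to n2
  n4←n3: walk n3 to n2
  n5←n0: walk · to n0
  n5←n3: walk n3→n2 to n0
  n5←n4: walk n4→n2 to n0
  n0: DF=∅
  n1: DF=∅
  n2: DF={n2,n5}
  n3: DF={n4,n5}
  n4: DF={n2,n5}
  n5: DF=∅

φ for d: defs {n0,n1,n3}
  DF⁺ = {n2,n4,n5}

Answer: ["n2", "n4", "n5"]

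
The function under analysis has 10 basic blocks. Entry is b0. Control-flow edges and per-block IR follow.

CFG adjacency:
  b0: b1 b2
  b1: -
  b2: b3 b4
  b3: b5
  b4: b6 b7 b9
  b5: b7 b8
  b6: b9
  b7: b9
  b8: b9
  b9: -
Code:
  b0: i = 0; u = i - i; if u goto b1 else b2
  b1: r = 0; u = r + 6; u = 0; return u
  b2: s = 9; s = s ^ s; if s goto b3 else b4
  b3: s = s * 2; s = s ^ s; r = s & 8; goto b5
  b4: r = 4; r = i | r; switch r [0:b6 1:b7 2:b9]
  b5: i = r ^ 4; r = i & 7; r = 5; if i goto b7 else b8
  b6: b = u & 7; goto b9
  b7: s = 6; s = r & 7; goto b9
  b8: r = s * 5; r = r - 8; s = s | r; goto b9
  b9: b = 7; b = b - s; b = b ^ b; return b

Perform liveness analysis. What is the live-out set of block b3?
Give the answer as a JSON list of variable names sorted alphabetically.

Answer: ["r", "s"]

Working:
Block summaries:
  b0: def={i,u} ue=∅
  b1: def={r,u} ue=∅
  b2: def={s} ue=∅
  b3: def={r,s} ue={s}
  b4: def={r} ue={i}
  b5: def={i,r} ue={r}
  b6: def={b} ue={u}
  b7: def={s} ue={r}
  b8: def={r,s} ue={s}
  b9: def={b} ue={s}

Backward fixpoint:
  b0 li=∅ lo={i,u}
  b1 li=∅ lo=∅
  b2 li={i,u} lo={i,s,u}
  b3 li={s} lo={r,s}
  b4 li={i,s,u} lo={r,s,u}
  b5 li={r,s} lo={r,s}
  b6 li={s,u} lo={s}
  b7 li={r} lo={s}
  b8 li={s} lo={s}
  b9 li={s} lo=∅

live-out(b3) = ["r", "s"]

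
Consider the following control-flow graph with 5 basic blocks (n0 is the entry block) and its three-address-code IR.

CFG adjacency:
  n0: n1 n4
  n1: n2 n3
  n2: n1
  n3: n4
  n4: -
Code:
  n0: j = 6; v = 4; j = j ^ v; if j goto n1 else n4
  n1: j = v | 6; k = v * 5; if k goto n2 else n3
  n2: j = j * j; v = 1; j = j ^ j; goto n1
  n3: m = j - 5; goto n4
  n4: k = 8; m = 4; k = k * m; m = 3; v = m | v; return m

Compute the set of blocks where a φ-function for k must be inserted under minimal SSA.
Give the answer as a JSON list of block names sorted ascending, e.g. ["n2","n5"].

Answer: ["n1", "n4"]

Derivation:
idom tree: n1←n0 n2←n1 n3←n1 n4←n0
Join-block Dom:
  n1: preds {n0,n2}: {n0} ∩ {n0,n1,n2} = {n0}; idom=n0
  n4: preds {n0,n3}: {n0} ∩ {n0,n1,n3} = {n0}; idom=n0

DF derivation:
  n1←n0: walk · to n0
  n1←n2: walk n2→n1 to n0
  n4←n0: walk · to n0
  n4←n3: walk n3→n1 to n0
  DF(n0)=∅
  DF(n1)={n1,n4}
  DF(n2)={n1}
  DF(n3)={n4}
  DF(n4)=∅

φ for k: defs {n1,n4}
  DF⁺ = {n1,n4}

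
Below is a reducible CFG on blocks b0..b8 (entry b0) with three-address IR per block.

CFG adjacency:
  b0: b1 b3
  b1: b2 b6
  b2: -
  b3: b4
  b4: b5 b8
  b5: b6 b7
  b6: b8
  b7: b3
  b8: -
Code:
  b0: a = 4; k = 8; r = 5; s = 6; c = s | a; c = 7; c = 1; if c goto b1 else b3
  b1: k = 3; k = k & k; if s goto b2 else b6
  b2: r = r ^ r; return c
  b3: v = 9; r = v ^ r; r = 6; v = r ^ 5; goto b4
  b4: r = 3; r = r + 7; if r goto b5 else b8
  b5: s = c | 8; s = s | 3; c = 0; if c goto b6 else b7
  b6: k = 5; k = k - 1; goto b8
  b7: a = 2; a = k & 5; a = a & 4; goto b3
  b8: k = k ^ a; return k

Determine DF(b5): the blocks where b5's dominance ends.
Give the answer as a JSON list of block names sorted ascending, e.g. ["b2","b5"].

idom tree: b1←b0 b2←b1 b3←b0 b4←b3 b5←b4 b6←b0 b7←b5 b8←b0
Dom at joins:
  b3: preds {b0,b7}: {b0} ∩ {b0,b3,b4,b5,b7} = {b0}; idom=b0
  b6: preds {b1,b5}: {b0,b1} ∩ {b0,b3,b4,b5} = {b0}; idom=b0
  b8: preds {b4,b6}: {b0,b3,b4} ∩ {b0,b6} = {b0}; idom=b0

DF derivation:
  join b3 pred b0: · stop@b0
  join b3 pred b7: b7→b5→b4→b3 stop@b0
  join b6 pred b1: b1 stop@b0
  join b6 pred b5: b5→b4→b3 stop@b0
  join b8 pred b4: b4→b3 stop@b0
  join b8 pred b6: b6 stop@b0
  b0 → ∅
  b1 → {b6}
  b2 → ∅
  b3 → {b3,b6,b8}
  b4 → {b3,b6,b8}
  b5 → {b3,b6}
  b6 → {b8}
  b7 → {b3}
  b8 → ∅

DF(b5) = ["b3", "b6"]

Answer: ["b3", "b6"]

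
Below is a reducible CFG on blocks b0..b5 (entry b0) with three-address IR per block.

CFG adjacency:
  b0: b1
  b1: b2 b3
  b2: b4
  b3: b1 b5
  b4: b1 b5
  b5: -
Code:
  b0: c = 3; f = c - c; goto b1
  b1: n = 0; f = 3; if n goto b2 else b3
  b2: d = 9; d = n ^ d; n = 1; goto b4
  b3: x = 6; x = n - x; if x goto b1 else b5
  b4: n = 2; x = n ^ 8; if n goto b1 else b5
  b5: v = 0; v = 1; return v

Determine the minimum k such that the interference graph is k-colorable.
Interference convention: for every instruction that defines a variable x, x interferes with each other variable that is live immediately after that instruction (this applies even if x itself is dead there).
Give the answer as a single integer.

Answer: 2

Derivation:
Block summaries:
  b0: {c,f} / ∅
  b1: {f,n} / ∅
  b2: {d,n} / {n}
  b3: {x} / {n}
  b4: {n,x} / ∅
  b5: {v} / ∅

Live sets:
  b0 li=∅ lo=∅
  b1 li=∅ lo={n}
  b2 li={n} lo=∅
  b3 li={n} lo=∅
  b4 li=∅ lo=∅
  b5 li=∅ lo=∅

Interfere edges:
  c: ∅
  d: {n}
  f: {n}
  n: {d,f,x}
  v: ∅
  x: {n}

Colouring:
  lower bound: {d,n} mutually conflict ⇒ χ ≥ 2
  assign c→R0 d→R1 f→R1 n→R0 v→R0 x→R1 — no edge inside a register ⇒ χ ≤ 2
  χ = 2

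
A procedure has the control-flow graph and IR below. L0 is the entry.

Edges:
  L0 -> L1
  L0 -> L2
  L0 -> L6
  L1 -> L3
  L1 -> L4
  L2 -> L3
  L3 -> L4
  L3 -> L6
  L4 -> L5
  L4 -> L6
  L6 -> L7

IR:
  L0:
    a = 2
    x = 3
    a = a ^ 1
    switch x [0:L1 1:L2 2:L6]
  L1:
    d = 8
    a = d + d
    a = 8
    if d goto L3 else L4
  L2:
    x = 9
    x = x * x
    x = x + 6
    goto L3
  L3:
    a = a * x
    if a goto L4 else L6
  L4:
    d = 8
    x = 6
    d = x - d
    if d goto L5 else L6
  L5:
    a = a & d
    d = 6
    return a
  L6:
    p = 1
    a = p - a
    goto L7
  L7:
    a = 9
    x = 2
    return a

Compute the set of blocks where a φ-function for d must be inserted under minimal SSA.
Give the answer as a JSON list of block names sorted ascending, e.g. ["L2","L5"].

idom tree: L1←L0 L2←L0 L3←L0 L4←L0 L5←L4 L6←L0 L7←L6
Dom at joins:
  L3: preds {L1,L2}: {L0,L1} ∩ {L0,L2} = {L0}; idom=L0
  L4: preds {L1,L3}: {L0,L1} ∩ {L0,L3} = {L0}; idom=L0
  L6: preds {L0,L3,L4}: {L0} ∩ {L0,L3} ∩ {L0,L4} = {L0}; idom=L0

Frontier:
  join L3 pred L1: L1 stop@L0
  join L3 pred L2: L2 stop@L0
  join L4 pred L1: L1 stop@L0
  join L4 pred L3: L3 stop@L0
  join L6 pred L0: · stop@L0
  join L6 pred L3: L3 stop@L0
  join L6 pred L4: L4 stop@L0
  L0 → ∅
  L1 → {L3,L4}
  L2 → {L3}
  L3 → {L4,L6}
  L4 → {L6}
  L5 → ∅
  L6 → ∅
  L7 → ∅

φ for d: defs {L1,L4,L5}
  DF⁺ = {L3,L4,L6}

Answer: ["L3", "L4", "L6"]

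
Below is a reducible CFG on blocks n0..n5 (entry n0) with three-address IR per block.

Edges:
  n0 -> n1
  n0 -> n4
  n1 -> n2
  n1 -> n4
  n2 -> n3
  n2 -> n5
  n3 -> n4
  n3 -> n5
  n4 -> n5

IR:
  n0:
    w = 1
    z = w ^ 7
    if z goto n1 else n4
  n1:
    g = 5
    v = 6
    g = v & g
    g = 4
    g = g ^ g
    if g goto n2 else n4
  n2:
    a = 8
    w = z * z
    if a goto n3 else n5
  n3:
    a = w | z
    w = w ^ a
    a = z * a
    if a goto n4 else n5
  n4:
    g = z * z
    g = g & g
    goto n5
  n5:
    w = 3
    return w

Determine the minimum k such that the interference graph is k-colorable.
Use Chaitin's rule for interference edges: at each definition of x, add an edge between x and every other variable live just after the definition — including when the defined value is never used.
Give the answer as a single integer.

Answer: 3

Working:
Per-block:
  n0: def={w,z} ue=∅
  n1: def={g,v} ue=∅
  n2: def={a,w} ue={z}
  n3: def={a,w} ue={w,z}
  n4: def={g} ue={z}
  n5: def={w} ue=∅

Backward fixpoint:
  n0: in=∅ out={z}
  n1: in={z} out={z}
  n2: in={z} out={w,z}
  n3: in={w,z} out={z}
  n4: in={z} out=∅
  n5: in=∅ out=∅

Interference:
  a: {w,z}
  g: {v,z}
  v: {g,z}
  w: {a,z}
  z: {a,g,v,w}

Colouring:
  clique {a,w,z} ⇒ need ≥ 3
  assign a→R1 g→R1 v→R2 w→R2 z→R0 — no edge inside a register ⇒ χ ≤ 3
  χ = 3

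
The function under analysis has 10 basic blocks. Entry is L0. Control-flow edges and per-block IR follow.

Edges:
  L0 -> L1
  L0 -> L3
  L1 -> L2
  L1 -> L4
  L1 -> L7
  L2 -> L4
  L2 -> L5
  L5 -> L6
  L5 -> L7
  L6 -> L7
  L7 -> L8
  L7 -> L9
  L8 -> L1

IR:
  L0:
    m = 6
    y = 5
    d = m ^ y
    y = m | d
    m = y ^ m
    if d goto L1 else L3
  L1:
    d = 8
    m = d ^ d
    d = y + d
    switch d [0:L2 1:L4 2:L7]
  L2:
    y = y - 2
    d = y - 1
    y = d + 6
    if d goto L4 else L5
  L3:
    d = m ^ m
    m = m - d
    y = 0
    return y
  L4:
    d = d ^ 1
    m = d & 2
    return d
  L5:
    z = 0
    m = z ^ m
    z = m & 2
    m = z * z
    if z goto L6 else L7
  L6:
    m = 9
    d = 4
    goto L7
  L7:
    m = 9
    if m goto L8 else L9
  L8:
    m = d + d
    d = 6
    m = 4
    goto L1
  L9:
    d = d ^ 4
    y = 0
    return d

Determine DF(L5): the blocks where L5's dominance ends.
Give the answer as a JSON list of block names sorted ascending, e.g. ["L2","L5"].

Answer: ["L7"]

Working:
idom tree: L1←L0 L2←L1 L3←L0 L4←L1 L5←L2 L6←L5 L7←L1 L8←L7 L9←L7
Dom∩ at merges:
  L1: preds {L0,L8}: {L0} ∩ {L0,L1,L7,L8} = {L0}; idom=L0
  L4: preds {L1,L2}: {L0,L1} ∩ {L0,L1,L2} = {L0,L1}; idom=L1
  L7: preds {L1,L5,L6}: {L0,L1} ∩ {L0,L1,L2,L5} ∩ {L0,L1,L2,L5,L6} = {L0,L1}; idom=L1

DF walk-up:
  L1←L0: walk · to L0
  L1←L8: walk L8→L7→L1 to L0
  L4←L1: walk · to L1
  L4←L2: walk L2 to L1
  L7←L1: walk · to L1
  L7←L5: walk L5→L2 to L1
  L7←L6: walk L6→L5→L2 to L1
  L0: DF=∅
  L1: DF={L1}
  L2: DF={L4,L7}
  L3: DF=∅
  L4: DF=∅
  L5: DF={L7}
  L6: DF={L7}
  L7: DF={L1}
  L8: DF={L1}
  L9: DF=∅

DF(L5) = ["L7"]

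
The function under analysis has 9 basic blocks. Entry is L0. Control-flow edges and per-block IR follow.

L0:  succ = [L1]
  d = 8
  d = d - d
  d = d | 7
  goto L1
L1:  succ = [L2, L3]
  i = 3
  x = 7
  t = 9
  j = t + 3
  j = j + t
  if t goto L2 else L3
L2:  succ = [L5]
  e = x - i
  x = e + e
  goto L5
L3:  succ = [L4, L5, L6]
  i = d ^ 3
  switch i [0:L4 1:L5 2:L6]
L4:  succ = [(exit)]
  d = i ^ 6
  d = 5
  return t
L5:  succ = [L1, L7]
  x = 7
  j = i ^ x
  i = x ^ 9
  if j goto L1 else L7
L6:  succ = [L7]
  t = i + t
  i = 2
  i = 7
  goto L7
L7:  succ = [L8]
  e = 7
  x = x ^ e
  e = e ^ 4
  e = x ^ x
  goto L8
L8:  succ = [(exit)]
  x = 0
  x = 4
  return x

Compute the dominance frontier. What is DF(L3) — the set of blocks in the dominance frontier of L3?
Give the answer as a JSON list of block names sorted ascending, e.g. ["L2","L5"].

idom tree: L1←L0 L2←L1 L3←L1 L4←L3 L5←L1 L6←L3 L7←L1 L8←L7
Dom at joins:
  L1: preds {L0,L5}: {L0} ∩ {L0,L1,L5} = {L0}; idom=L0
  L5: preds {L2,L3}: {L0,L1,L2} ∩ {L0,L1,L3} = {L0,L1}; idom=L1
  L7: preds {L5,L6}: {L0,L1,L5} ∩ {L0,L1,L3,L6} = {L0,L1}; idom=L1

Frontier:
  join L1 pred L0: · stop@L0
  join L1 pred L5: L5→L1 stop@L0
  join L5 pred L2: L2 stop@L1
  join L5 pred L3: L3 stop@L1
  join L7 pred L5: L5 stop@L1
  join L7 pred L6: L6→L3 stop@L1
  L0 → ∅
  L1 → {L1}
  L2 → {L5}
  L3 → {L5,L7}
  L4 → ∅
  L5 → {L1,L7}
  L6 → {L7}
  L7 → ∅
  L8 → ∅

DF(L3) = ["L5", "L7"]

Answer: ["L5", "L7"]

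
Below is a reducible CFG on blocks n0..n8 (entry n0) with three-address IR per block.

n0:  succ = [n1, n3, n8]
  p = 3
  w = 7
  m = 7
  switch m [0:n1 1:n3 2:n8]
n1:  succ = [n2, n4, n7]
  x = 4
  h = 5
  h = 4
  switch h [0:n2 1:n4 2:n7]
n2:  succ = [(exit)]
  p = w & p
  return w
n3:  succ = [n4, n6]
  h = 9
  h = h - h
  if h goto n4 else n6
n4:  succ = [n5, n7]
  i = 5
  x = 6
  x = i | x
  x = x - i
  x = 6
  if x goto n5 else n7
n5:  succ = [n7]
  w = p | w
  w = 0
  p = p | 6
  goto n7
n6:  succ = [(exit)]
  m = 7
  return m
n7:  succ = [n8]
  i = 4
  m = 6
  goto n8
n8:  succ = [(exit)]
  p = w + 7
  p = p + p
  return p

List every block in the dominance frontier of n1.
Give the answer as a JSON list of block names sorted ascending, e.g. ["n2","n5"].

Answer: ["n4", "n7"]

Derivation:
idom tree: n1←n0 n2←n1 n3←n0 n4←n0 n5←n4 n6←n3 n7←n0 n8←n0
Join-block Dom:
  n4: preds {n1,n3}: {n0,n1} ∩ {n0,n3} = {n0}; idom=n0
  n7: preds {n1,n4,n5}: {n0,n1} ∩ {n0,n4} ∩ {n0,n4,n5} = {n0}; idom=n0
  n8: preds {n0,n7}: {n0} ∩ {n0,n7} = {n0}; idom=n0

DF walk-up:
  n4←n1: walk n1 to n0
  n4←n3: walk n3 to n0
  n7←n1: walk n1 to n0
  n7←n4: walk n4 to n0
  n7←n5: walk n5→n4 to n0
  n8←n0: walk · to n0
  n8←n7: walk n7 to n0
  n0: DF=∅
  n1: DF={n4,n7}
  n2: DF=∅
  n3: DF={n4}
  n4: DF={n7}
  n5: DF={n7}
  n6: DF=∅
  n7: DF={n8}
  n8: DF=∅

DF(n1) = ["n4", "n7"]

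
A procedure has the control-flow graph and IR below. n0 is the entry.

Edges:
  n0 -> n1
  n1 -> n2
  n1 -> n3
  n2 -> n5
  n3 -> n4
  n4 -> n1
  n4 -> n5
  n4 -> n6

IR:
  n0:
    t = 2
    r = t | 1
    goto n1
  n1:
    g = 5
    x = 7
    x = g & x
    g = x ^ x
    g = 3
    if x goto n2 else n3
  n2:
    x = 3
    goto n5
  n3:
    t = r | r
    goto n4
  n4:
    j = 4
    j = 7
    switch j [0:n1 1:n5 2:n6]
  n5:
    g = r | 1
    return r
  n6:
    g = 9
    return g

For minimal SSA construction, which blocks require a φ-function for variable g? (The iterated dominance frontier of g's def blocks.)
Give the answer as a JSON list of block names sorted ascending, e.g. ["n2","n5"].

idom tree: n1←n0 n2←n1 n3←n1 n4←n3 n5←n1 n6←n4
Dom at joins:
  n1: preds {n0,n4}: {n0} ∩ {n0,n1,n3,n4} = {n0}; idom=n0
  n5: preds {n2,n4}: {n0,n1,n2} ∩ {n0,n1,n3,n4} = {n0,n1}; idom=n1

Frontier:
  n1←n0: walk · to n0
  n1←n4: walk n4→n3→n1 to n0
  n5←n2: walk n2 to n1
  n5←n4: walk n4→n3 to n1
  DF(n0)=∅
  DF(n1)={n1}
  DF(n2)={n5}
  DF(n3)={n1,n5}
  DF(n4)={n1,n5}
  DF(n5)=∅
  DF(n6)=∅

φ for g: defs {n1,n5,n6}
  DF⁺ = {n1}

Answer: ["n1"]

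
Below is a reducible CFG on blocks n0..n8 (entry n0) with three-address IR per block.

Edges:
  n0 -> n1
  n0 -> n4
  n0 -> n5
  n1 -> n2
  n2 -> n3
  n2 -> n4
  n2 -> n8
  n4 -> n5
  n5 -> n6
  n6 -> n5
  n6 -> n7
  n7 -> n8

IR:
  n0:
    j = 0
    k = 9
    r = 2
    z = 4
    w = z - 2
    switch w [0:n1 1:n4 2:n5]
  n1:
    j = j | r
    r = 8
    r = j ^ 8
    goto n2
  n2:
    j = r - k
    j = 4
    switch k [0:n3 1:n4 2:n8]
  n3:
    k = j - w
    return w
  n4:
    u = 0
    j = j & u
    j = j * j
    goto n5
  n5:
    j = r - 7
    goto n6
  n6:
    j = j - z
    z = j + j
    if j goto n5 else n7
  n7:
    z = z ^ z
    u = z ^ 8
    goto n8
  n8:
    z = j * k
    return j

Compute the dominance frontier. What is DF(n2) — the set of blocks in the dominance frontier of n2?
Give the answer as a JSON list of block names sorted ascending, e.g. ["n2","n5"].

idom tree: n1←n0 n2←n1 n3←n2 n4←n0 n5←n0 n6←n5 n7←n6 n8←n0
Join-block Dom:
  n4: preds {n0,n2}: {n0} ∩ {n0,n1,n2} = {n0}; idom=n0
  n5: preds {n0,n4,n6}: {n0} ∩ {n0,n4} ∩ {n0,n5,n6} = {n0}; idom=n0
  n8: preds {n2,n7}: {n0,n1,n2} ∩ {n0,n5,n6,n7} = {n0}; idom=n0

DF walk-up:
  n4←n0: walk · to n0
  n4←n2: walk n2→n1 to n0
  n5←n0: walk · to n0
  n5←n4: walk n4 to n0
  n5←n6: walk n6→n5 to n0
  n8←n2: walk n2→n1 to n0
  n8←n7: walk n7→n6→n5 to n0
  DF(n0)=∅
  DF(n1)={n4,n8}
  DF(n2)={n4,n8}
  DF(n3)=∅
  DF(n4)={n5}
  DF(n5)={n5,n8}
  DF(n6)={n5,n8}
  DF(n7)={n8}
  DF(n8)=∅

DF(n2) = ["n4", "n8"]

Answer: ["n4", "n8"]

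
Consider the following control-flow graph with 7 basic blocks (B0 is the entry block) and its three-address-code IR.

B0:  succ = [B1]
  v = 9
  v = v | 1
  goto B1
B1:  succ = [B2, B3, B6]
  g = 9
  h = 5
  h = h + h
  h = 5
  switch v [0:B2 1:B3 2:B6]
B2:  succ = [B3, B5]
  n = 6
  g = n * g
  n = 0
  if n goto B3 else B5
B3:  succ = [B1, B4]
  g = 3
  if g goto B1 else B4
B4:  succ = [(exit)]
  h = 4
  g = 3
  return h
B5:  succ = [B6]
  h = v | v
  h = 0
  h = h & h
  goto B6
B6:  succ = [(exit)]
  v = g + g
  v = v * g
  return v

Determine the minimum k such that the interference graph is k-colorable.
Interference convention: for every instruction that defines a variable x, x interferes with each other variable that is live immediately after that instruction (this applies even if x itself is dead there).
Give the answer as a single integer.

Answer: 3

Analysis:
Block summaries:
  B0 def {v} use ∅
  B1 def {g,h} use {v}
  B2 def {g,n} use {g}
  B3 def {g} use ∅
  B4 def {g,h} use ∅
  B5 def {h} use {v}
  B6 def {v} use {g}

Backward fixpoint:
  B0: in=∅ out={v}
  B1: in={v} out={g,v}
  B2: in={g,v} out={g,v}
  B3: in={v} out={v}
  B4: in=∅ out=∅
  B5: in={g,v} out={g}
  B6: in={g} out=∅

Conflict graph:
  g: {h,n,v}
  h: {g,v}
  n: {g,v}
  v: {g,h,n}

Registers:
  lower bound: {g,h,v} mutually conflict ⇒ χ ≥ 3
  3-colouring: r0={g}  r1={v}  r2={h,n}
  χ = 3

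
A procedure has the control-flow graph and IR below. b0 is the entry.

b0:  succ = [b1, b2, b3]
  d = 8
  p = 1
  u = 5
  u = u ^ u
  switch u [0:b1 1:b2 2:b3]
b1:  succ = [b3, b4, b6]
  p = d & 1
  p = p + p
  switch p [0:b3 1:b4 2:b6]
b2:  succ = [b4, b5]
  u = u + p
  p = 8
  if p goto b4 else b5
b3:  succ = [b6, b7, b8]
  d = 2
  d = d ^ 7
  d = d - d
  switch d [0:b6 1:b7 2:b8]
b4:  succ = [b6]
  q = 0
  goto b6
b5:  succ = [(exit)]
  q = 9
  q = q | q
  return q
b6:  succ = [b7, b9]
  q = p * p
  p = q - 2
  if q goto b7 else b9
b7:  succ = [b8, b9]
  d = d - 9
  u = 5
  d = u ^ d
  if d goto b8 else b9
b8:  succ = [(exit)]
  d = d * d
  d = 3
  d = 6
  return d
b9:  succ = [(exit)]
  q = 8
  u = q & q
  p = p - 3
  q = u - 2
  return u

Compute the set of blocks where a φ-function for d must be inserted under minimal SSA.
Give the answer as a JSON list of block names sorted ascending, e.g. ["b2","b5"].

idom tree: b1←b0 b2←b0 b3←b0 b4←b0 b5←b2 b6←b0 b7←b0 b8←b0 b9←b0
Dom at joins:
  b3: preds {b0,b1}: {b0} ∩ {b0,b1} = {b0}; idom=b0
  b4: preds {b1,b2}: {b0,b1} ∩ {b0,b2} = {b0}; idom=b0
  b6: preds {b1,b3,b4}: {b0,b1} ∩ {b0,b3} ∩ {b0,b4} = {b0}; idom=b0
  b7: preds {b3,b6}: {b0,b3} ∩ {b0,b6} = {b0}; idom=b0
  b8: preds {b3,b7}: {b0,b3} ∩ {b0,b7} = {b0}; idom=b0
  b9: preds {b6,b7}: {b0,b6} ∩ {b0,b7} = {b0}; idom=b0

Frontier:
  b3←b0: walk · to b0
  b3←b1: walk b1 to b0
  b4←b1: walk b1 to b0
  b4←b2: walk b2 to b0
  b6←b1: walk b1 to b0
  b6←b3: walk b3 to b0
  b6←b4: walk b4 to b0
  b7←b3: walk b3 to b0
  b7←b6: walk b6 to b0
  b8←b3: walk b3 to b0
  b8←b7: walk b7 to b0
  b9←b6: walk b6 to b0
  b9←b7: walk b7 to b0
  DF(b0)=∅
  DF(b1)={b3,b4,b6}
  DF(b2)={b4}
  DF(b3)={b6,b7,b8}
  DF(b4)={b6}
  DF(b5)=∅
  DF(b6)={b7,b9}
  DF(b7)={b8,b9}
  DF(b8)=∅
  DF(b9)=∅

φ for d: defs {b0,b3,b7,b8}
  DF⁺ = {b6,b7,b8,b9}

Answer: ["b6", "b7", "b8", "b9"]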